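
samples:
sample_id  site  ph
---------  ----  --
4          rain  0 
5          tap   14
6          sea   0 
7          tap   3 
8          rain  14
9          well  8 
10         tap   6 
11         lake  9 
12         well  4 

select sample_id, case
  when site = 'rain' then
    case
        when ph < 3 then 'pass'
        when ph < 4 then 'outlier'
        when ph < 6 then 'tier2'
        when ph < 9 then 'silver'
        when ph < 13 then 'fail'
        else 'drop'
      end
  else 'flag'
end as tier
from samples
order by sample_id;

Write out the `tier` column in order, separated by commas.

pass, flag, flag, flag, drop, flag, flag, flag, flag

sample_id=4: site='rain' → inner[ph < 3] → pass
sample_id=5: site='tap' → outer ELSE → flag
sample_id=6: site='sea' → outer ELSE → flag
sample_id=7: site='tap' → outer ELSE → flag
sample_id=8: site='rain' → inner[ELSE] → drop
sample_id=9: site='well' → outer ELSE → flag
sample_id=10: site='tap' → outer ELSE → flag
sample_id=11: site='lake' → outer ELSE → flag
sample_id=12: site='well' → outer ELSE → flag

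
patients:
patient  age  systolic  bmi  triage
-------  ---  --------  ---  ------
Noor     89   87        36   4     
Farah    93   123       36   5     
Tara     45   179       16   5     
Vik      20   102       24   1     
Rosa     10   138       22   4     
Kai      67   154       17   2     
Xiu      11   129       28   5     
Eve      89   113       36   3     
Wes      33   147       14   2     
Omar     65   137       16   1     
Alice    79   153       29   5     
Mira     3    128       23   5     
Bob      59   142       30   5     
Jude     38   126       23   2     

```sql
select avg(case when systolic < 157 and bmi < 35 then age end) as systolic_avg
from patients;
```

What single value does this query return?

patient=Noor: ✗
patient=Farah: ✗
patient=Tara: ✗
patient=Vik: ✓ → 20
patient=Rosa: ✓ → 10
patient=Kai: ✓ → 67
patient=Xiu: ✓ → 11
patient=Eve: ✗
patient=Wes: ✓ → 33
patient=Omar: ✓ → 65
patient=Alice: ✓ → 79
patient=Mira: ✓ → 3
patient=Bob: ✓ → 59
patient=Jude: ✓ → 38
systolic_avg = (20 + 10 + 67 + 11 + 33 + 65 + 79 + 3 + 59 + 38) / 10 = 38.5

38.5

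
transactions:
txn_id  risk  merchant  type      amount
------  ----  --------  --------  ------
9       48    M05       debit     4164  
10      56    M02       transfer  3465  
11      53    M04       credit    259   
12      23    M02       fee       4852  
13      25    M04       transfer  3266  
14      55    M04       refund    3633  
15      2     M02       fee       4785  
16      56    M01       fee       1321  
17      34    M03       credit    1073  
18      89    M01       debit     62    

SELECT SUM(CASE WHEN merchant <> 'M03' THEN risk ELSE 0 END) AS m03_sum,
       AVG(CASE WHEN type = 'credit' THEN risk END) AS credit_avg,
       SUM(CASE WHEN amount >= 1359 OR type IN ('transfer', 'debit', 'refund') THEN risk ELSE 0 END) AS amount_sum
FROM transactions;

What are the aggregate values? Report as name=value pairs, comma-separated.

m03_sum=407, credit_avg=43.5, amount_sum=298

[m03_sum: merchant <> 'M03']
txn_id=9: ✓ → 48
txn_id=10: ✓ → 56
txn_id=11: ✓ → 53
txn_id=12: ✓ → 23
txn_id=13: ✓ → 25
txn_id=14: ✓ → 55
txn_id=15: ✓ → 2
txn_id=16: ✓ → 56
txn_id=17: ✗
txn_id=18: ✓ → 89
m03_sum = 48 + 56 + 53 + 23 + 25 + 55 + 2 + 56 + 89 = 407
—
[credit_avg: type = 'credit']
txn_id=9: ✗
txn_id=10: ✗
txn_id=11: ✓ → 53
txn_id=12: ✗
txn_id=13: ✗
txn_id=14: ✗
txn_id=15: ✗
txn_id=16: ✗
txn_id=17: ✓ → 34
txn_id=18: ✗
credit_avg = (53 + 34) / 2 = 43.5
—
[amount_sum: amount >= 1359 OR type IN ('transfer', 'debit', 'refund')]
txn_id=9: ✓ → 48
txn_id=10: ✓ → 56
txn_id=11: ✗
txn_id=12: ✓ → 23
txn_id=13: ✓ → 25
txn_id=14: ✓ → 55
txn_id=15: ✓ → 2
txn_id=16: ✗
txn_id=17: ✗
txn_id=18: ✓ → 89
amount_sum = 48 + 56 + 23 + 25 + 55 + 2 + 89 = 298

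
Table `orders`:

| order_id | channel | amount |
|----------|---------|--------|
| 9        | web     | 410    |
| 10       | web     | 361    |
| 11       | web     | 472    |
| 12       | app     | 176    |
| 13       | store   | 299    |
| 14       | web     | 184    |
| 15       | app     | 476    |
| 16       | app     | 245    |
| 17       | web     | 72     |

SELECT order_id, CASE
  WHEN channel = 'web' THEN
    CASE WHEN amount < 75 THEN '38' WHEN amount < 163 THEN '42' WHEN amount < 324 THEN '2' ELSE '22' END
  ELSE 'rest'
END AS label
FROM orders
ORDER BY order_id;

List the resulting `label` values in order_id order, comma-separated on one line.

order_id=9: channel='web' → inner[ELSE] → 22
order_id=10: channel='web' → inner[ELSE] → 22
order_id=11: channel='web' → inner[ELSE] → 22
order_id=12: channel='app' → outer ELSE → rest
order_id=13: channel='store' → outer ELSE → rest
order_id=14: channel='web' → inner[amount < 324] → 2
order_id=15: channel='app' → outer ELSE → rest
order_id=16: channel='app' → outer ELSE → rest
order_id=17: channel='web' → inner[amount < 75] → 38

22, 22, 22, rest, rest, 2, rest, rest, 38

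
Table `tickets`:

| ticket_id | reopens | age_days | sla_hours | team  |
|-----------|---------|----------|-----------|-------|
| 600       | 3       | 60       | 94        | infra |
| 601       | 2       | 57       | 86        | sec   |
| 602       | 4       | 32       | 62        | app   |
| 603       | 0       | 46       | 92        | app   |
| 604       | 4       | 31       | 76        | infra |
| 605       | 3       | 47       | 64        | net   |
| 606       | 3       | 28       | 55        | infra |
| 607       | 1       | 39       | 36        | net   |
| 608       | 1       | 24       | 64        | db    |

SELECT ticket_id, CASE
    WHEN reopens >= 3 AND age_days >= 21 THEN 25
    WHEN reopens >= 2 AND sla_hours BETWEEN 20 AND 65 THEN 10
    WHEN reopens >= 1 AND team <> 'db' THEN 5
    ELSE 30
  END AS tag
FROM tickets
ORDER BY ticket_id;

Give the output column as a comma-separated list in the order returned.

ticket_id=600: reopens >= 3 AND age_days >= 21 → 25
ticket_id=601: reopens >= 1 AND team <> 'db' → 5
ticket_id=602: reopens >= 3 AND age_days >= 21 → 25
ticket_id=603: ELSE → 30
ticket_id=604: reopens >= 3 AND age_days >= 21 → 25
ticket_id=605: reopens >= 3 AND age_days >= 21 → 25
ticket_id=606: reopens >= 3 AND age_days >= 21 → 25
ticket_id=607: reopens >= 1 AND team <> 'db' → 5
ticket_id=608: ELSE → 30

25, 5, 25, 30, 25, 25, 25, 5, 30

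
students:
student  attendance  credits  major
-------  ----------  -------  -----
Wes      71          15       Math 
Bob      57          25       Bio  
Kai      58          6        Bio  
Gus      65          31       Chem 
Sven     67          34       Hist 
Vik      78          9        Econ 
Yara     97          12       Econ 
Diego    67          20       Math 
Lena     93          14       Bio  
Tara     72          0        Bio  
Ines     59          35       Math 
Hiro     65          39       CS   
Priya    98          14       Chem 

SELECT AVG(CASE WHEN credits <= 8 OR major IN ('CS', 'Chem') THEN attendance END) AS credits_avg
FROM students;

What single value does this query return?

student=Wes: ✗
student=Bob: ✗
student=Kai: ✓ → 58
student=Gus: ✓ → 65
student=Sven: ✗
student=Vik: ✗
student=Yara: ✗
student=Diego: ✗
student=Lena: ✗
student=Tara: ✓ → 72
student=Ines: ✗
student=Hiro: ✓ → 65
student=Priya: ✓ → 98
credits_avg = (58 + 65 + 72 + 65 + 98) / 5 = 71.6

71.6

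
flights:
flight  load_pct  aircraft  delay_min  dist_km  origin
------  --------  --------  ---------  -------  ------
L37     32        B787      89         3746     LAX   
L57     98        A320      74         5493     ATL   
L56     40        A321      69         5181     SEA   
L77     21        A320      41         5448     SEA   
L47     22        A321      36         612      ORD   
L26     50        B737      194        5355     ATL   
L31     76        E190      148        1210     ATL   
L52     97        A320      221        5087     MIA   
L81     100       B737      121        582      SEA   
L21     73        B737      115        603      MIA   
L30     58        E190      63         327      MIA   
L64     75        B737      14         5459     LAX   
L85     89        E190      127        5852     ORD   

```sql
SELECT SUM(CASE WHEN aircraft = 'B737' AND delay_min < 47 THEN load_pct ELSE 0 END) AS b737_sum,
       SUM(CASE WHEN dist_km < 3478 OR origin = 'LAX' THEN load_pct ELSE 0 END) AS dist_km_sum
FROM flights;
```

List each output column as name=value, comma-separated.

b737_sum=75, dist_km_sum=436

[b737_sum: aircraft = 'B737' AND delay_min < 47]
flight=L37: ✗
flight=L57: ✗
flight=L56: ✗
flight=L77: ✗
flight=L47: ✗
flight=L26: ✗
flight=L31: ✗
flight=L52: ✗
flight=L81: ✗
flight=L21: ✗
flight=L30: ✗
flight=L64: ✓ → 75
flight=L85: ✗
b737_sum = 75
—
[dist_km_sum: dist_km < 3478 OR origin = 'LAX']
flight=L37: ✓ → 32
flight=L57: ✗
flight=L56: ✗
flight=L77: ✗
flight=L47: ✓ → 22
flight=L26: ✗
flight=L31: ✓ → 76
flight=L52: ✗
flight=L81: ✓ → 100
flight=L21: ✓ → 73
flight=L30: ✓ → 58
flight=L64: ✓ → 75
flight=L85: ✗
dist_km_sum = 32 + 22 + 76 + 100 + 73 + 58 + 75 = 436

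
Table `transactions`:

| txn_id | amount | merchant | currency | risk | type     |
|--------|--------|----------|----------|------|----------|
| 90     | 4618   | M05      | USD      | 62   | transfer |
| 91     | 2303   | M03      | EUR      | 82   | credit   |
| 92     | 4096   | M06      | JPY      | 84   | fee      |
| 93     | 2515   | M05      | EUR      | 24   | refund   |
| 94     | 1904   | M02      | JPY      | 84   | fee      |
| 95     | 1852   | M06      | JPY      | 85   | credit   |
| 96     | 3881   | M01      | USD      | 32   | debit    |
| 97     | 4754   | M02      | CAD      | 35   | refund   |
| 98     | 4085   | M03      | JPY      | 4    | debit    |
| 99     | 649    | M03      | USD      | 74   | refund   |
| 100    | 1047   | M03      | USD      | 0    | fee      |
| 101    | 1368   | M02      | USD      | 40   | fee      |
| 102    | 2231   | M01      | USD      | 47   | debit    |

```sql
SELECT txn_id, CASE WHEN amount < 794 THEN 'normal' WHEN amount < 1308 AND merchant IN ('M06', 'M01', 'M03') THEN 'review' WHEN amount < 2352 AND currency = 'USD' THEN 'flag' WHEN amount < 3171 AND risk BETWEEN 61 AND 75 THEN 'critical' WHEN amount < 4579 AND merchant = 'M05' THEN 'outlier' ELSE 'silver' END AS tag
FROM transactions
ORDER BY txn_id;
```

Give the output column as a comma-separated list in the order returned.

silver, silver, silver, outlier, silver, silver, silver, silver, silver, normal, review, flag, flag

txn_id=90: ELSE → silver
txn_id=91: ELSE → silver
txn_id=92: ELSE → silver
txn_id=93: amount < 4579 AND merchant = 'M05' → outlier
txn_id=94: ELSE → silver
txn_id=95: ELSE → silver
txn_id=96: ELSE → silver
txn_id=97: ELSE → silver
txn_id=98: ELSE → silver
txn_id=99: amount < 794 → normal
txn_id=100: amount < 1308 AND merchant IN ('M06', 'M01', 'M03') → review
txn_id=101: amount < 2352 AND currency = 'USD' → flag
txn_id=102: amount < 2352 AND currency = 'USD' → flag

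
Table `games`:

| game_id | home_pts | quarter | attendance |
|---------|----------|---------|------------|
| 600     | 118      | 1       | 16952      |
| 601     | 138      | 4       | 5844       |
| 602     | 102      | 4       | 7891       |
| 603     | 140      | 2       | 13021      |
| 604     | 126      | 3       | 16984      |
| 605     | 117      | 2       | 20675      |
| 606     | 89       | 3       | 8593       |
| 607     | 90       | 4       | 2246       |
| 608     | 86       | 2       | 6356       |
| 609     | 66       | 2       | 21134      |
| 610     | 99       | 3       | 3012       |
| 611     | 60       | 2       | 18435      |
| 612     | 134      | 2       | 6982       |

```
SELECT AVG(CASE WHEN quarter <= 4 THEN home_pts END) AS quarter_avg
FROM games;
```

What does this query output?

105

game_id=600: ✓ → 118
game_id=601: ✓ → 138
game_id=602: ✓ → 102
game_id=603: ✓ → 140
game_id=604: ✓ → 126
game_id=605: ✓ → 117
game_id=606: ✓ → 89
game_id=607: ✓ → 90
game_id=608: ✓ → 86
game_id=609: ✓ → 66
game_id=610: ✓ → 99
game_id=611: ✓ → 60
game_id=612: ✓ → 134
quarter_avg = (118 + 138 + 102 + 140 + 126 + 117 + 89 + 90 + 86 + 66 + 99 + 60 + 134) / 13 = 105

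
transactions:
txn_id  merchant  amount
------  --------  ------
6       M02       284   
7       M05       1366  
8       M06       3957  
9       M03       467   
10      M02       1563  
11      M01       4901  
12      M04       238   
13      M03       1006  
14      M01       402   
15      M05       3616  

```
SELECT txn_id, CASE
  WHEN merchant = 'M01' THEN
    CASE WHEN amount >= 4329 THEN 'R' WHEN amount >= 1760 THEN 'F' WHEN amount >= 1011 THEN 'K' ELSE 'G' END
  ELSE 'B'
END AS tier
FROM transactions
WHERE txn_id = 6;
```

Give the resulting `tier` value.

B

txn_id = 6: merchant=M02, amount=284.
merchant='M02' → outer ELSE → B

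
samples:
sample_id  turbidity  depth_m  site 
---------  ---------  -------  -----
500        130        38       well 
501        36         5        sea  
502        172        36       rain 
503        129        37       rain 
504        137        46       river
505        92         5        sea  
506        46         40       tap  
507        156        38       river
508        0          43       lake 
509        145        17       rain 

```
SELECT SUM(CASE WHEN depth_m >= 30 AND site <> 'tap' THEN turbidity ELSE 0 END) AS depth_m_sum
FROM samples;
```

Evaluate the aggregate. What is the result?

sample_id=500: ✓ → 130
sample_id=501: ✗
sample_id=502: ✓ → 172
sample_id=503: ✓ → 129
sample_id=504: ✓ → 137
sample_id=505: ✗
sample_id=506: ✗
sample_id=507: ✓ → 156
sample_id=508: ✓ → 0
sample_id=509: ✗
depth_m_sum = 130 + 172 + 129 + 137 + 156 = 724

724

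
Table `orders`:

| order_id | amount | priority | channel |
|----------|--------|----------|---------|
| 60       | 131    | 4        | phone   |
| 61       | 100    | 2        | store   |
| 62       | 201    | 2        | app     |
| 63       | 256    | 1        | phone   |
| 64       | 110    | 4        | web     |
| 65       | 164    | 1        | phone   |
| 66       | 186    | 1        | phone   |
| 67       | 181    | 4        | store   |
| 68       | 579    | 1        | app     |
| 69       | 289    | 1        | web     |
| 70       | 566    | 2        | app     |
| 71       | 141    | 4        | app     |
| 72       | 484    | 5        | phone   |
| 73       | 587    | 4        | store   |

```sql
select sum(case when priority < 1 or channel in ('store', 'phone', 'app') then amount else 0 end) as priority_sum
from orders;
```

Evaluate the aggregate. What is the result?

order_id=60: ✓ → 131
order_id=61: ✓ → 100
order_id=62: ✓ → 201
order_id=63: ✓ → 256
order_id=64: ✗
order_id=65: ✓ → 164
order_id=66: ✓ → 186
order_id=67: ✓ → 181
order_id=68: ✓ → 579
order_id=69: ✗
order_id=70: ✓ → 566
order_id=71: ✓ → 141
order_id=72: ✓ → 484
order_id=73: ✓ → 587
priority_sum = 131 + 100 + 201 + 256 + 164 + 186 + 181 + 579 + 566 + 141 + 484 + 587 = 3576

3576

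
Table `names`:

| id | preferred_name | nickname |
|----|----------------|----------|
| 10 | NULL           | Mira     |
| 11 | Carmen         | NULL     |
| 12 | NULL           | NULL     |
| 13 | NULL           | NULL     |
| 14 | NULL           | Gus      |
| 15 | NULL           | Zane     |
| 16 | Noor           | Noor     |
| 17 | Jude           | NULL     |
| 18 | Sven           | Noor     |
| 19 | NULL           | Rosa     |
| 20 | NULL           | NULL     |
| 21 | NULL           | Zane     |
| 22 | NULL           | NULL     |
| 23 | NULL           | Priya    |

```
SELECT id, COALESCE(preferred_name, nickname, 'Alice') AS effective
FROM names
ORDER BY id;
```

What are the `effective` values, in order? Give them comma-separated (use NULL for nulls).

Mira, Carmen, Alice, Alice, Gus, Zane, Noor, Jude, Sven, Rosa, Alice, Zane, Alice, Priya

id=10: preferred_name=NULL, nickname=Mira → Mira
id=11: preferred_name=Carmen → Carmen
id=12: preferred_name=NULL, nickname=NULL, → literal Alice → Alice
id=13: preferred_name=NULL, nickname=NULL, → literal Alice → Alice
id=14: preferred_name=NULL, nickname=Gus → Gus
id=15: preferred_name=NULL, nickname=Zane → Zane
id=16: preferred_name=Noor → Noor
id=17: preferred_name=Jude → Jude
id=18: preferred_name=Sven → Sven
id=19: preferred_name=NULL, nickname=Rosa → Rosa
id=20: preferred_name=NULL, nickname=NULL, → literal Alice → Alice
id=21: preferred_name=NULL, nickname=Zane → Zane
id=22: preferred_name=NULL, nickname=NULL, → literal Alice → Alice
id=23: preferred_name=NULL, nickname=Priya → Priya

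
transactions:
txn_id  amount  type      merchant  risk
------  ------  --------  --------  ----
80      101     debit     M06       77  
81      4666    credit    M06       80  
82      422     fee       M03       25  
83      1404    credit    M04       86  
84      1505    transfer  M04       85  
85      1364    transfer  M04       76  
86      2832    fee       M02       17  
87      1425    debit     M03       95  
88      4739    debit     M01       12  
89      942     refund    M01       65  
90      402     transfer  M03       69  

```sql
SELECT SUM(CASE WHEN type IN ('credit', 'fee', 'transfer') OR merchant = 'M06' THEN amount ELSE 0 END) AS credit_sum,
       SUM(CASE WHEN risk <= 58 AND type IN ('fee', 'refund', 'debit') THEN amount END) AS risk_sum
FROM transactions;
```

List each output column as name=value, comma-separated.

credit_sum=12696, risk_sum=7993

[credit_sum: type IN ('credit', 'fee', 'transfer') OR merchant = 'M06']
txn_id=80: ✓ → 101
txn_id=81: ✓ → 4666
txn_id=82: ✓ → 422
txn_id=83: ✓ → 1404
txn_id=84: ✓ → 1505
txn_id=85: ✓ → 1364
txn_id=86: ✓ → 2832
txn_id=87: ✗
txn_id=88: ✗
txn_id=89: ✗
txn_id=90: ✓ → 402
credit_sum = 101 + 4666 + 422 + 1404 + 1505 + 1364 + 2832 + 402 = 12696
—
[risk_sum: risk <= 58 AND type IN ('fee', 'refund', 'debit')]
txn_id=80: ✗
txn_id=81: ✗
txn_id=82: ✓ → 422
txn_id=83: ✗
txn_id=84: ✗
txn_id=85: ✗
txn_id=86: ✓ → 2832
txn_id=87: ✗
txn_id=88: ✓ → 4739
txn_id=89: ✗
txn_id=90: ✗
risk_sum = 422 + 2832 + 4739 = 7993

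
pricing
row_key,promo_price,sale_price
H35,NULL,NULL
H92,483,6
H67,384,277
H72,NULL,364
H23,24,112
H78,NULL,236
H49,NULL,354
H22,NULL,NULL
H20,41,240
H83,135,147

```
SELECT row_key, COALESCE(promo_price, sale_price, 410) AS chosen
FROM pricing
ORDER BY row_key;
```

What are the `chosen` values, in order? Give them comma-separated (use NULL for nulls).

41, 410, 24, 410, 354, 384, 364, 236, 135, 483

row_key=H20: promo_price=41 → 41
row_key=H22: promo_price=NULL, sale_price=NULL, → literal 410 → 410
row_key=H23: promo_price=24 → 24
row_key=H35: promo_price=NULL, sale_price=NULL, → literal 410 → 410
row_key=H49: promo_price=NULL, sale_price=354 → 354
row_key=H67: promo_price=384 → 384
row_key=H72: promo_price=NULL, sale_price=364 → 364
row_key=H78: promo_price=NULL, sale_price=236 → 236
row_key=H83: promo_price=135 → 135
row_key=H92: promo_price=483 → 483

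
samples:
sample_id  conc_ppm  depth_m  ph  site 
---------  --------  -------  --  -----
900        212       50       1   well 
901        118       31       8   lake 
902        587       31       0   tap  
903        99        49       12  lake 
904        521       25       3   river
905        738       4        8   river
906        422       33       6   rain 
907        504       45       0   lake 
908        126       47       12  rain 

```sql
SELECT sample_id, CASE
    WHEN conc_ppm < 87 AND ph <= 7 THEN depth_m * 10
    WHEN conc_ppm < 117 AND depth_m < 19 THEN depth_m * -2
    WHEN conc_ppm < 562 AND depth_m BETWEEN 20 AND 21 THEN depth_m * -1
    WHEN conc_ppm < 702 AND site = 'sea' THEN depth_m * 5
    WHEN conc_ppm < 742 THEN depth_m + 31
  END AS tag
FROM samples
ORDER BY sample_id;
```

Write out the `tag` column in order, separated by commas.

81, 62, 62, 80, 56, 35, 64, 76, 78

sample_id=900: conc_ppm < 742 → 81
sample_id=901: conc_ppm < 742 → 62
sample_id=902: conc_ppm < 742 → 62
sample_id=903: conc_ppm < 742 → 80
sample_id=904: conc_ppm < 742 → 56
sample_id=905: conc_ppm < 742 → 35
sample_id=906: conc_ppm < 742 → 64
sample_id=907: conc_ppm < 742 → 76
sample_id=908: conc_ppm < 742 → 78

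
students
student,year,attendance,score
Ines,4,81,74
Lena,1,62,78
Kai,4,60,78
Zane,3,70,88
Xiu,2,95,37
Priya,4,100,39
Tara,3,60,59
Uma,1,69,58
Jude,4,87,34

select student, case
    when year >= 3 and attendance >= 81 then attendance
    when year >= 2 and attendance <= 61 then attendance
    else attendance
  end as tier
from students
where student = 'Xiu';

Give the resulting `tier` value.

95

student = Xiu: year=2, attendance=95, score=37.
year >= 3 and attendance >= 81 → false
year >= 2 and attendance <= 61 → false
No prior WHEN matched → ELSE → 95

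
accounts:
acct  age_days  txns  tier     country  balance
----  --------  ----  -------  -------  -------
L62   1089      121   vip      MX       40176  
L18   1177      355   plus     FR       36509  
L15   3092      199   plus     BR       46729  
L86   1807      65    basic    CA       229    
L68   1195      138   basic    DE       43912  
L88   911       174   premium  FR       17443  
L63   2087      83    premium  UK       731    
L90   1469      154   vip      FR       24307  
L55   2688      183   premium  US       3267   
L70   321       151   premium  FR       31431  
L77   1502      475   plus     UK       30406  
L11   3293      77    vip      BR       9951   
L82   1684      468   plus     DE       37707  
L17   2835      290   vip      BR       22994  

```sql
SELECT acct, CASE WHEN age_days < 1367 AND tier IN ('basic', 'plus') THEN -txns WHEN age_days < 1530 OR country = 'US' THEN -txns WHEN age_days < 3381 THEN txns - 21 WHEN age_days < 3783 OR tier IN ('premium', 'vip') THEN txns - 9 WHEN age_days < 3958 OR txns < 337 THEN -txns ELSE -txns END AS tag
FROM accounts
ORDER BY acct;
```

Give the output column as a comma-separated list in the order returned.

56, 178, 269, -355, -183, -121, 62, -138, -151, -475, 447, 44, -174, -154

acct=L11: age_days < 3381 → 56
acct=L15: age_days < 3381 → 178
acct=L17: age_days < 3381 → 269
acct=L18: age_days < 1367 AND tier IN ('basic', 'plus') → -355
acct=L55: age_days < 1530 OR country = 'US' → -183
acct=L62: age_days < 1530 OR country = 'US' → -121
acct=L63: age_days < 3381 → 62
acct=L68: age_days < 1367 AND tier IN ('basic', 'plus') → -138
acct=L70: age_days < 1530 OR country = 'US' → -151
acct=L77: age_days < 1530 OR country = 'US' → -475
acct=L82: age_days < 3381 → 447
acct=L86: age_days < 3381 → 44
acct=L88: age_days < 1530 OR country = 'US' → -174
acct=L90: age_days < 1530 OR country = 'US' → -154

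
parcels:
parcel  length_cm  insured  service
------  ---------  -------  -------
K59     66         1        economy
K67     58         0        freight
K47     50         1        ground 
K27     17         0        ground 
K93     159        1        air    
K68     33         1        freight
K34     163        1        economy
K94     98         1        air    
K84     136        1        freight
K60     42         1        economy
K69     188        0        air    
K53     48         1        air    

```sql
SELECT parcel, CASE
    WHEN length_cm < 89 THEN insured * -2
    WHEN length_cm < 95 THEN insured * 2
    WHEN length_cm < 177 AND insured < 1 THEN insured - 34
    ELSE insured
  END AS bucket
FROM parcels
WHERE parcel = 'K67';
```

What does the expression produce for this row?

parcel = K67: length_cm=58, insured=0, service=freight.
length_cm < 89 → true → 0

0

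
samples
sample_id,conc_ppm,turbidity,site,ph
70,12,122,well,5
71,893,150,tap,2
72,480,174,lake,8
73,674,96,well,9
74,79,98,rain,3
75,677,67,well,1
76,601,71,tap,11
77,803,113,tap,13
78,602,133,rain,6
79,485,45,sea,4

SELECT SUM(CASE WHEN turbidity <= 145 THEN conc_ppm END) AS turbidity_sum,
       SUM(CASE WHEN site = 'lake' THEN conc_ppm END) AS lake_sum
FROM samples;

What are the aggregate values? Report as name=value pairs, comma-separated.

turbidity_sum=3933, lake_sum=480

[turbidity_sum: turbidity <= 145]
sample_id=70: ✓ → 12
sample_id=71: ✗
sample_id=72: ✗
sample_id=73: ✓ → 674
sample_id=74: ✓ → 79
sample_id=75: ✓ → 677
sample_id=76: ✓ → 601
sample_id=77: ✓ → 803
sample_id=78: ✓ → 602
sample_id=79: ✓ → 485
turbidity_sum = 12 + 674 + 79 + 677 + 601 + 803 + 602 + 485 = 3933
—
[lake_sum: site = 'lake']
sample_id=70: ✗
sample_id=71: ✗
sample_id=72: ✓ → 480
sample_id=73: ✗
sample_id=74: ✗
sample_id=75: ✗
sample_id=76: ✗
sample_id=77: ✗
sample_id=78: ✗
sample_id=79: ✗
lake_sum = 480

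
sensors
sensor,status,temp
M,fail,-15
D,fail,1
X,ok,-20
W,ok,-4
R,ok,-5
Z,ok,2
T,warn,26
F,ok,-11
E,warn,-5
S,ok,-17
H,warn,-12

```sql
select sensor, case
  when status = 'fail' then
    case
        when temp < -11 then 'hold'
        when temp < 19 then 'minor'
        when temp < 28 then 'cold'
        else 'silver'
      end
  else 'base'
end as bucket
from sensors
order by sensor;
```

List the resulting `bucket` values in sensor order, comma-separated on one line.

minor, base, base, base, hold, base, base, base, base, base, base

sensor=D: status='fail' → inner[temp < 19] → minor
sensor=E: status='warn' → outer ELSE → base
sensor=F: status='ok' → outer ELSE → base
sensor=H: status='warn' → outer ELSE → base
sensor=M: status='fail' → inner[temp < -11] → hold
sensor=R: status='ok' → outer ELSE → base
sensor=S: status='ok' → outer ELSE → base
sensor=T: status='warn' → outer ELSE → base
sensor=W: status='ok' → outer ELSE → base
sensor=X: status='ok' → outer ELSE → base
sensor=Z: status='ok' → outer ELSE → base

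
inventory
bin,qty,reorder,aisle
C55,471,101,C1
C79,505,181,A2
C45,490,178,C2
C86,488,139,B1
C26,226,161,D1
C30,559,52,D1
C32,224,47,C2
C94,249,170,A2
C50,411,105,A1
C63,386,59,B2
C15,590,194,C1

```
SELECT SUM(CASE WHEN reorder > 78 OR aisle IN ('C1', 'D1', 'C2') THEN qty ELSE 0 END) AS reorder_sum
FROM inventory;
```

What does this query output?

bin=C55: ✓ → 471
bin=C79: ✓ → 505
bin=C45: ✓ → 490
bin=C86: ✓ → 488
bin=C26: ✓ → 226
bin=C30: ✓ → 559
bin=C32: ✓ → 224
bin=C94: ✓ → 249
bin=C50: ✓ → 411
bin=C63: ✗
bin=C15: ✓ → 590
reorder_sum = 471 + 505 + 490 + 488 + 226 + 559 + 224 + 249 + 411 + 590 = 4213

4213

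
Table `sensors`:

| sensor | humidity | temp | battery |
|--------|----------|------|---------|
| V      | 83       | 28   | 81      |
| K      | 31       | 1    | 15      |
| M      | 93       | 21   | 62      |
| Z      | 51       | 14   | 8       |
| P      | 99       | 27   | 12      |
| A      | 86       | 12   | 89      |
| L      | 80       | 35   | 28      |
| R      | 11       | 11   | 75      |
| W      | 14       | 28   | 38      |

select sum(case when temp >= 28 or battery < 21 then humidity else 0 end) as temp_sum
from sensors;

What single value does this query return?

358

sensor=V: ✓ → 83
sensor=K: ✓ → 31
sensor=M: ✗
sensor=Z: ✓ → 51
sensor=P: ✓ → 99
sensor=A: ✗
sensor=L: ✓ → 80
sensor=R: ✗
sensor=W: ✓ → 14
temp_sum = 83 + 31 + 51 + 99 + 80 + 14 = 358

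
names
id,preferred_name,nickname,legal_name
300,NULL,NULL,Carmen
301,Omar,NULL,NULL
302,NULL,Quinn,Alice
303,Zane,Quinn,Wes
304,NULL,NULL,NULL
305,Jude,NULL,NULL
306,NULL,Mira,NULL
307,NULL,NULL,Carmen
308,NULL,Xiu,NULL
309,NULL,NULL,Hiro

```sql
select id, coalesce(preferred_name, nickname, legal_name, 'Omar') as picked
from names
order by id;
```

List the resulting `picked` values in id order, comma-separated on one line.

Carmen, Omar, Quinn, Zane, Omar, Jude, Mira, Carmen, Xiu, Hiro

id=300: preferred_name=NULL, nickname=NULL, legal_name=Carmen → Carmen
id=301: preferred_name=Omar → Omar
id=302: preferred_name=NULL, nickname=Quinn → Quinn
id=303: preferred_name=Zane → Zane
id=304: preferred_name=NULL, nickname=NULL, legal_name=NULL, → literal Omar → Omar
id=305: preferred_name=Jude → Jude
id=306: preferred_name=NULL, nickname=Mira → Mira
id=307: preferred_name=NULL, nickname=NULL, legal_name=Carmen → Carmen
id=308: preferred_name=NULL, nickname=Xiu → Xiu
id=309: preferred_name=NULL, nickname=NULL, legal_name=Hiro → Hiro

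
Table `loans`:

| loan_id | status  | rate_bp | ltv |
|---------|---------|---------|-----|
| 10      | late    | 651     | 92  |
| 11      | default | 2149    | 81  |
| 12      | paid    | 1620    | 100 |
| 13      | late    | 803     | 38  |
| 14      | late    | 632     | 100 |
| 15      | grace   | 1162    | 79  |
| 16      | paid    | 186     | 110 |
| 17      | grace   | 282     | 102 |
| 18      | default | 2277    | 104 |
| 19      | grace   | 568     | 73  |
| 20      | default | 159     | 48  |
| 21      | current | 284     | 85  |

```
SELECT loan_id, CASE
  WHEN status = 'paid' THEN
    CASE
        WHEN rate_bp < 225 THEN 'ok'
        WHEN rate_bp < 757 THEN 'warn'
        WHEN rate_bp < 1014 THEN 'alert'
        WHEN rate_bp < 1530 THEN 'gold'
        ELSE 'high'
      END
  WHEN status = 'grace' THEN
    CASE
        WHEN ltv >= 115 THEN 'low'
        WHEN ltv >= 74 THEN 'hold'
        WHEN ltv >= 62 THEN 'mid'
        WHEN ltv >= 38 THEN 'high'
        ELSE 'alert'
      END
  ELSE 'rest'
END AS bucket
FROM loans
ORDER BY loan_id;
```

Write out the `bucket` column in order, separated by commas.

rest, rest, high, rest, rest, hold, ok, hold, rest, mid, rest, rest

loan_id=10: status='late' → outer ELSE → rest
loan_id=11: status='default' → outer ELSE → rest
loan_id=12: status='paid' → inner[ELSE] → high
loan_id=13: status='late' → outer ELSE → rest
loan_id=14: status='late' → outer ELSE → rest
loan_id=15: status='grace' → inner[ltv >= 74] → hold
loan_id=16: status='paid' → inner[rate_bp < 225] → ok
loan_id=17: status='grace' → inner[ltv >= 74] → hold
loan_id=18: status='default' → outer ELSE → rest
loan_id=19: status='grace' → inner[ltv >= 62] → mid
loan_id=20: status='default' → outer ELSE → rest
loan_id=21: status='current' → outer ELSE → rest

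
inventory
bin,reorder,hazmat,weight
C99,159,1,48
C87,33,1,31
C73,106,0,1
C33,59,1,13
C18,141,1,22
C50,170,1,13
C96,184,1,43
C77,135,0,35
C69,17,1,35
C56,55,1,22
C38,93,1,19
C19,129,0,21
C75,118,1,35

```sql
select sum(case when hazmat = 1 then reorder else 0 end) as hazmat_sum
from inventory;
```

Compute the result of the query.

bin=C99: ✓ → 159
bin=C87: ✓ → 33
bin=C73: ✗
bin=C33: ✓ → 59
bin=C18: ✓ → 141
bin=C50: ✓ → 170
bin=C96: ✓ → 184
bin=C77: ✗
bin=C69: ✓ → 17
bin=C56: ✓ → 55
bin=C38: ✓ → 93
bin=C19: ✗
bin=C75: ✓ → 118
hazmat_sum = 159 + 33 + 59 + 141 + 170 + 184 + 17 + 55 + 93 + 118 = 1029

1029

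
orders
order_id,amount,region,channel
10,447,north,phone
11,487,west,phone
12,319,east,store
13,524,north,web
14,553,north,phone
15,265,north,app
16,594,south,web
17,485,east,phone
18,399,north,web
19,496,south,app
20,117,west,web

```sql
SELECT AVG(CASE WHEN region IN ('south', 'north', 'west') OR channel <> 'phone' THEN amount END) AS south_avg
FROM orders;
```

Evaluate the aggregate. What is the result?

420.1

order_id=10: ✓ → 447
order_id=11: ✓ → 487
order_id=12: ✓ → 319
order_id=13: ✓ → 524
order_id=14: ✓ → 553
order_id=15: ✓ → 265
order_id=16: ✓ → 594
order_id=17: ✗
order_id=18: ✓ → 399
order_id=19: ✓ → 496
order_id=20: ✓ → 117
south_avg = (447 + 487 + 319 + 524 + 553 + 265 + 594 + 399 + 496 + 117) / 10 = 420.1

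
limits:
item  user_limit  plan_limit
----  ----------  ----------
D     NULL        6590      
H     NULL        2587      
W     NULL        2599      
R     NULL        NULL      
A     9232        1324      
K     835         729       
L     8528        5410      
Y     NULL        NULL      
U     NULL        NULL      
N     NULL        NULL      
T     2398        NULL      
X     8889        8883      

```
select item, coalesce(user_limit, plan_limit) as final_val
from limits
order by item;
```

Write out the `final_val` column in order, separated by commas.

9232, 6590, 2587, 835, 8528, NULL, NULL, 2398, NULL, 2599, 8889, NULL

item=A: user_limit=9232 → 9232
item=D: user_limit=NULL, plan_limit=6590 → 6590
item=H: user_limit=NULL, plan_limit=2587 → 2587
item=K: user_limit=835 → 835
item=L: user_limit=8528 → 8528
item=N: user_limit=NULL, plan_limit=NULL (all NULL) → NULL
item=R: user_limit=NULL, plan_limit=NULL (all NULL) → NULL
item=T: user_limit=2398 → 2398
item=U: user_limit=NULL, plan_limit=NULL (all NULL) → NULL
item=W: user_limit=NULL, plan_limit=2599 → 2599
item=X: user_limit=8889 → 8889
item=Y: user_limit=NULL, plan_limit=NULL (all NULL) → NULL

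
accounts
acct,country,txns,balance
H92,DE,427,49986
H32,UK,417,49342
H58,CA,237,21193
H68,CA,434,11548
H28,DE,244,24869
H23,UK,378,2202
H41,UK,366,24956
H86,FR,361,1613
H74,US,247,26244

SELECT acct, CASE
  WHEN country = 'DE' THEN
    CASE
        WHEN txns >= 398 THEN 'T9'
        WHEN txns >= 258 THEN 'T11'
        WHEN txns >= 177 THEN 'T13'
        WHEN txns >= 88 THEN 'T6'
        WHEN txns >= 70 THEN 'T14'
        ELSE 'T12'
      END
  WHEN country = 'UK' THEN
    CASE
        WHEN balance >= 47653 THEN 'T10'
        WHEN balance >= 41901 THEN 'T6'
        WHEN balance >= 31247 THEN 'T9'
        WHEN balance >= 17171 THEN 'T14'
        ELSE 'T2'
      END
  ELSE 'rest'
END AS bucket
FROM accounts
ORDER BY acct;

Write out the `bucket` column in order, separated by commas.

acct=H23: country='UK' → inner[ELSE] → T2
acct=H28: country='DE' → inner[txns >= 177] → T13
acct=H32: country='UK' → inner[balance >= 47653] → T10
acct=H41: country='UK' → inner[balance >= 17171] → T14
acct=H58: country='CA' → outer ELSE → rest
acct=H68: country='CA' → outer ELSE → rest
acct=H74: country='US' → outer ELSE → rest
acct=H86: country='FR' → outer ELSE → rest
acct=H92: country='DE' → inner[txns >= 398] → T9

T2, T13, T10, T14, rest, rest, rest, rest, T9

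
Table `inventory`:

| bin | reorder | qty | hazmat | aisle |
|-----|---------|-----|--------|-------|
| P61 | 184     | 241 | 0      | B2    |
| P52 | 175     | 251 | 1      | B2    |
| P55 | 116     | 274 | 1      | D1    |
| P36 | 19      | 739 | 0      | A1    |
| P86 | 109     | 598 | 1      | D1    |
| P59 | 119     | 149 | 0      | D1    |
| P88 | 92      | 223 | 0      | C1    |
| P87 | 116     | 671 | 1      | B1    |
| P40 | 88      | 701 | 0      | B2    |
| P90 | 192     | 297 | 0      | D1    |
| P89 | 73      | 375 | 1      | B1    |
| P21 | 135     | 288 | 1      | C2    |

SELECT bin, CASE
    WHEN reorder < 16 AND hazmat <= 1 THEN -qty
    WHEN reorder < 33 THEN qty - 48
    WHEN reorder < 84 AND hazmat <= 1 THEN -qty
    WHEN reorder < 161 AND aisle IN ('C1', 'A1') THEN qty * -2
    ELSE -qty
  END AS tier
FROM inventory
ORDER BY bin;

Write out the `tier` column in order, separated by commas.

-288, 691, -701, -251, -274, -149, -241, -598, -671, -446, -375, -297

bin=P21: ELSE → -288
bin=P36: reorder < 33 → 691
bin=P40: ELSE → -701
bin=P52: ELSE → -251
bin=P55: ELSE → -274
bin=P59: ELSE → -149
bin=P61: ELSE → -241
bin=P86: ELSE → -598
bin=P87: ELSE → -671
bin=P88: reorder < 161 AND aisle IN ('C1', 'A1') → -446
bin=P89: reorder < 84 AND hazmat <= 1 → -375
bin=P90: ELSE → -297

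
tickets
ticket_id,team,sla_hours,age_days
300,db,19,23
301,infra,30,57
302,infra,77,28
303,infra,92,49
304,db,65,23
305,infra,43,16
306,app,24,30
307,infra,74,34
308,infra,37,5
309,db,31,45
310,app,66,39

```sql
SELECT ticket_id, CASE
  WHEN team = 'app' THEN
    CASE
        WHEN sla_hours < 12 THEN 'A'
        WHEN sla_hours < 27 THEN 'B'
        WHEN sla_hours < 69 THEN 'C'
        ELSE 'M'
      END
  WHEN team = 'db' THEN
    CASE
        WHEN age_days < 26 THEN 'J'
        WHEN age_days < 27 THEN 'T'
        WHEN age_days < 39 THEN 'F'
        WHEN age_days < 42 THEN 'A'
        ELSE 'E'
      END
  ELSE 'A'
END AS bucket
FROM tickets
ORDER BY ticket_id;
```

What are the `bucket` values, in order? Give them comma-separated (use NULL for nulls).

ticket_id=300: team='db' → inner[age_days < 26] → J
ticket_id=301: team='infra' → outer ELSE → A
ticket_id=302: team='infra' → outer ELSE → A
ticket_id=303: team='infra' → outer ELSE → A
ticket_id=304: team='db' → inner[age_days < 26] → J
ticket_id=305: team='infra' → outer ELSE → A
ticket_id=306: team='app' → inner[sla_hours < 27] → B
ticket_id=307: team='infra' → outer ELSE → A
ticket_id=308: team='infra' → outer ELSE → A
ticket_id=309: team='db' → inner[ELSE] → E
ticket_id=310: team='app' → inner[sla_hours < 69] → C

J, A, A, A, J, A, B, A, A, E, C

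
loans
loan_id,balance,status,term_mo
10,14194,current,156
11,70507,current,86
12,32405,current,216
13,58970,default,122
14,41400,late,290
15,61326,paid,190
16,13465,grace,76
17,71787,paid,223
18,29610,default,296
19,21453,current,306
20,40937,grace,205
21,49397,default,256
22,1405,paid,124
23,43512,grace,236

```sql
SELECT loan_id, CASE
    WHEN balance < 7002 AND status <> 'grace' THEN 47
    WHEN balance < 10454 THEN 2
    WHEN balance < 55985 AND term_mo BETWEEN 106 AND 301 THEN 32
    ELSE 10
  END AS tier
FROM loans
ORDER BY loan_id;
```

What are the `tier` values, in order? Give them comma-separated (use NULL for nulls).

loan_id=10: balance < 55985 AND term_mo BETWEEN 106 AND 301 → 32
loan_id=11: ELSE → 10
loan_id=12: balance < 55985 AND term_mo BETWEEN 106 AND 301 → 32
loan_id=13: ELSE → 10
loan_id=14: balance < 55985 AND term_mo BETWEEN 106 AND 301 → 32
loan_id=15: ELSE → 10
loan_id=16: ELSE → 10
loan_id=17: ELSE → 10
loan_id=18: balance < 55985 AND term_mo BETWEEN 106 AND 301 → 32
loan_id=19: ELSE → 10
loan_id=20: balance < 55985 AND term_mo BETWEEN 106 AND 301 → 32
loan_id=21: balance < 55985 AND term_mo BETWEEN 106 AND 301 → 32
loan_id=22: balance < 7002 AND status <> 'grace' → 47
loan_id=23: balance < 55985 AND term_mo BETWEEN 106 AND 301 → 32

32, 10, 32, 10, 32, 10, 10, 10, 32, 10, 32, 32, 47, 32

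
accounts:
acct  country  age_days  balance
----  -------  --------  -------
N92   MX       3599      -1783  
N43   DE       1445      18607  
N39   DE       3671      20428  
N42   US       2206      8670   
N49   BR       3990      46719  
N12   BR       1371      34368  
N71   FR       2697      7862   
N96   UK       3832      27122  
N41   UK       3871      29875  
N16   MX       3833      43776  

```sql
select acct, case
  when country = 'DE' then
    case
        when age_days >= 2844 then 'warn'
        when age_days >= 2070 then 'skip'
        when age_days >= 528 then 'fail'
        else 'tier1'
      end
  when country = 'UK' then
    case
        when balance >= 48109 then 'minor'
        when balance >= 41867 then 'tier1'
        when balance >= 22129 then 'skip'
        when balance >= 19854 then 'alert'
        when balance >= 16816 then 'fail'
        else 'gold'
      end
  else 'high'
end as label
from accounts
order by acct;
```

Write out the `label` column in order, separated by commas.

acct=N12: country='BR' → outer ELSE → high
acct=N16: country='MX' → outer ELSE → high
acct=N39: country='DE' → inner[age_days >= 2844] → warn
acct=N41: country='UK' → inner[balance >= 22129] → skip
acct=N42: country='US' → outer ELSE → high
acct=N43: country='DE' → inner[age_days >= 528] → fail
acct=N49: country='BR' → outer ELSE → high
acct=N71: country='FR' → outer ELSE → high
acct=N92: country='MX' → outer ELSE → high
acct=N96: country='UK' → inner[balance >= 22129] → skip

high, high, warn, skip, high, fail, high, high, high, skip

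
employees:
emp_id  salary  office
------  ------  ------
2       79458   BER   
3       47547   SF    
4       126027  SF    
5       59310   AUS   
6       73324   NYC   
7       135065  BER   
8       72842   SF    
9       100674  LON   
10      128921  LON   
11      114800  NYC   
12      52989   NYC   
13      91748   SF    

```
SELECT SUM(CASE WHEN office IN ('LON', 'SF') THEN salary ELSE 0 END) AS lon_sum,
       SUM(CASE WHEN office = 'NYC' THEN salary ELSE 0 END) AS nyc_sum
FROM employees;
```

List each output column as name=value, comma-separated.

lon_sum=567759, nyc_sum=241113

[lon_sum: office IN ('LON', 'SF')]
emp_id=2: ✗
emp_id=3: ✓ → 47547
emp_id=4: ✓ → 126027
emp_id=5: ✗
emp_id=6: ✗
emp_id=7: ✗
emp_id=8: ✓ → 72842
emp_id=9: ✓ → 100674
emp_id=10: ✓ → 128921
emp_id=11: ✗
emp_id=12: ✗
emp_id=13: ✓ → 91748
lon_sum = 47547 + 126027 + 72842 + 100674 + 128921 + 91748 = 567759
—
[nyc_sum: office = 'NYC']
emp_id=2: ✗
emp_id=3: ✗
emp_id=4: ✗
emp_id=5: ✗
emp_id=6: ✓ → 73324
emp_id=7: ✗
emp_id=8: ✗
emp_id=9: ✗
emp_id=10: ✗
emp_id=11: ✓ → 114800
emp_id=12: ✓ → 52989
emp_id=13: ✗
nyc_sum = 73324 + 114800 + 52989 = 241113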